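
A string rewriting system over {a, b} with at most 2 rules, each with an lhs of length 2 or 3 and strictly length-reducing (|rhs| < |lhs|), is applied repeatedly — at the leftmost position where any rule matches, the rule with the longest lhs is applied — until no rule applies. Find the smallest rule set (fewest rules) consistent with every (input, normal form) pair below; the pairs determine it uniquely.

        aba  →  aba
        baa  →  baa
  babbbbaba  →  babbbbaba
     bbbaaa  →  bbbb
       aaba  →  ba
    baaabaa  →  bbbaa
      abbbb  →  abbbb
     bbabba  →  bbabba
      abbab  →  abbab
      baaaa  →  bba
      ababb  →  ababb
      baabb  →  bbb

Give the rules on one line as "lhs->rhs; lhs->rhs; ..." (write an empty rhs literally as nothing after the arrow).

aaa->b; aab->b

  | aba
  | baa
  | babbbbaba
  | bbbaaa => bbbb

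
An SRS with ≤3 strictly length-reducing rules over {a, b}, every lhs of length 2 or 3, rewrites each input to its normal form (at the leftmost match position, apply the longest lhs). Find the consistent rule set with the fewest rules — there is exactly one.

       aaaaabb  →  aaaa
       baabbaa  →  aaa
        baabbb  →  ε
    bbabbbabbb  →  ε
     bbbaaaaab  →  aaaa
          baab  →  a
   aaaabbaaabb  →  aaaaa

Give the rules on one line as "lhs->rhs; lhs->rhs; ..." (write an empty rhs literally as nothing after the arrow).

  | aaaaabb => aaaaba => aaaa
  | baabbaa => aabbaa => abaaa => aaa
  | baabbb => aabbb => abab => ab => ε
  | bbabbbabbb => babbbabbb => abbbabbb => bababbb => ababbb => abbb => bab => ab => ε

ab->; abb->ba; ba->a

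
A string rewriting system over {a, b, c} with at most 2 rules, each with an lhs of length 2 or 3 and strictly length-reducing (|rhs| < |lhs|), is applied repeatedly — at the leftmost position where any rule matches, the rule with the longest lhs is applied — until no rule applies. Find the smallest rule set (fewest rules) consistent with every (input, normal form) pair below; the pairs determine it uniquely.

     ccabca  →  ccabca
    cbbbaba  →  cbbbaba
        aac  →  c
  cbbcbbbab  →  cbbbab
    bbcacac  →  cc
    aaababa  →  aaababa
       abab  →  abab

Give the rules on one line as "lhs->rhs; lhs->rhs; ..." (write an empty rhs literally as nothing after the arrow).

ac->c; bbc->

  | ccabca
  | cbbbaba
  | aac => ac => c
  | cbbcbbbab => cbbbab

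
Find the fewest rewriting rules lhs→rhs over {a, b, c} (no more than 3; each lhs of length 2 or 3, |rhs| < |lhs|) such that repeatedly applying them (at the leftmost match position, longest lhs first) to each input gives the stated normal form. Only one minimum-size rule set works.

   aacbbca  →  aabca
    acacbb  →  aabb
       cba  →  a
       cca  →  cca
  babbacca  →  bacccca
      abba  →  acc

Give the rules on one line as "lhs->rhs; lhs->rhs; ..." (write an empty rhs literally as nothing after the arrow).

bba->cc; cac->a; cb->

  | aacbbca => aabca
  | acacbb => aabb
  | cba => a
  | cca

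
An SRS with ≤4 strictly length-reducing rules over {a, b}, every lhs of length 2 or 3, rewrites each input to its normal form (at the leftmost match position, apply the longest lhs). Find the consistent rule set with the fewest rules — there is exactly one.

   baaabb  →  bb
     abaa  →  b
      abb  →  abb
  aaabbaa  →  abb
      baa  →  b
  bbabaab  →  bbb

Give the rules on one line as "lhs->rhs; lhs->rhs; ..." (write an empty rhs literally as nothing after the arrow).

aa->; aba->ba; bab->b

  | baaabb => babb => bb
  | abaa => baa => b
  | abb
  | aaabbaa => abbaa => abb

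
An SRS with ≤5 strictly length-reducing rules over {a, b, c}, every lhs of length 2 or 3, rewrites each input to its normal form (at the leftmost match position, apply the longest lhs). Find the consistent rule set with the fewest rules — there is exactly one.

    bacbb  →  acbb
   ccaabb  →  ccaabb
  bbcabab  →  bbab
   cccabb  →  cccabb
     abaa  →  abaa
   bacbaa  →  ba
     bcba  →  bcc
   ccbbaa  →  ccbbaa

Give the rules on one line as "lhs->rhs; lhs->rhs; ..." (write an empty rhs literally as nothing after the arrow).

  | bacbb => acbb
  | ccaabb
  | bbcabab => bbab
  | cccabb

acc->b; bac->ac; bca->; cba->cc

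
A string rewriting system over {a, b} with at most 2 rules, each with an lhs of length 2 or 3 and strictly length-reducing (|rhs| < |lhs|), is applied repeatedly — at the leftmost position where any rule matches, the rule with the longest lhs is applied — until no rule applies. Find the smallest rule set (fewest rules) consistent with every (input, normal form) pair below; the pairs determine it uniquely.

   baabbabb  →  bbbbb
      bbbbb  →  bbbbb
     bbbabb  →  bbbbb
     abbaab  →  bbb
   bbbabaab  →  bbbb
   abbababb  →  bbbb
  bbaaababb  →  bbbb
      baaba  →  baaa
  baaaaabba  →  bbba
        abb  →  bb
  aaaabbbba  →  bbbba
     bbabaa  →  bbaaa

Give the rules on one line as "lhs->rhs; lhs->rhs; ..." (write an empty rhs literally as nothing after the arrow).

ab->b; aba->aa

  | baabbabb => babbabb => bbbabb => bbbbb
  | bbbbb
  | bbbabb => bbbbb
  | abbaab => bbaab => bbab => bbb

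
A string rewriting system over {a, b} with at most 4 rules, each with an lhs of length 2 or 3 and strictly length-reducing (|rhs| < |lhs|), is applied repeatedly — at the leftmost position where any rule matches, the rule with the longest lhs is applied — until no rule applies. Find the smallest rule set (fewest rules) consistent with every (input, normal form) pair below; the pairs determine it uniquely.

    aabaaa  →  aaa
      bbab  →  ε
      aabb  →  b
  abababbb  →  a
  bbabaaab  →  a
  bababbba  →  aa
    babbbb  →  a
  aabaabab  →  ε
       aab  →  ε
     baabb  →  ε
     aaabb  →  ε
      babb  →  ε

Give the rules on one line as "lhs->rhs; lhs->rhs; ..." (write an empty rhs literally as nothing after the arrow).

aab->; ab->; ba->b; bb->a

  | aabaaa => aaa
  | bbab => aab => ε
  | aabb => b
  | abababbb => ababbb => abbb => bb => a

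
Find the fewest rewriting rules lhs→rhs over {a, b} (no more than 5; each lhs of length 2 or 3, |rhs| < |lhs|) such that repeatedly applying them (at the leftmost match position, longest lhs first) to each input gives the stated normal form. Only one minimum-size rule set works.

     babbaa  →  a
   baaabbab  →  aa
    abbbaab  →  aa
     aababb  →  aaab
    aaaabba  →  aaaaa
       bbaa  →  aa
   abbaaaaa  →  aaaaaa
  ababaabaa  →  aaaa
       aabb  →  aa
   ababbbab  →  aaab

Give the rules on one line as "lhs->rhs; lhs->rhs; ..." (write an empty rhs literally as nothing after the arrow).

  | babbaa => abaa => aba => a
  | baaabbab => baabbab => babbab => abab => aa
  | abbbaab => abaab => abab => aa
  | aababb => aaab

ba->; baa->ba; bab->a; bb->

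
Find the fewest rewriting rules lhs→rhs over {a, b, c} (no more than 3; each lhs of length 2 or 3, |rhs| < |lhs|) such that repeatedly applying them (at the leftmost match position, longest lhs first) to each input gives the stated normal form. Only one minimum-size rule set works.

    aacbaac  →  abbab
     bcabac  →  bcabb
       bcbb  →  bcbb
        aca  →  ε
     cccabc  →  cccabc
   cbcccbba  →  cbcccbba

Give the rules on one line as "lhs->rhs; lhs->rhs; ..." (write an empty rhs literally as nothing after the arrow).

ac->b; aca->

  | aacbaac => abbaac => abbab
  | bcabac => bcabb
  | bcbb
  | aca => ε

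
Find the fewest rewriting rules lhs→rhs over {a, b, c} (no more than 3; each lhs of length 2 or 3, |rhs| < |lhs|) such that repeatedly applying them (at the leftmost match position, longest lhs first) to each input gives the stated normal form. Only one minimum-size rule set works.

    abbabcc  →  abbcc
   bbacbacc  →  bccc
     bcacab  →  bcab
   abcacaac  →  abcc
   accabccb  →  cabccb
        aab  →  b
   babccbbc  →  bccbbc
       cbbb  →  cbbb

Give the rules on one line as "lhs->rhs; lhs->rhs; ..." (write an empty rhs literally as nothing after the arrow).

aa->; ac->; ba->

  | abbabcc => abbcc
  | bbacbacc => bcbacc => bccc
  | bcacab => bcab
  | abcacaac => abcaac => abcc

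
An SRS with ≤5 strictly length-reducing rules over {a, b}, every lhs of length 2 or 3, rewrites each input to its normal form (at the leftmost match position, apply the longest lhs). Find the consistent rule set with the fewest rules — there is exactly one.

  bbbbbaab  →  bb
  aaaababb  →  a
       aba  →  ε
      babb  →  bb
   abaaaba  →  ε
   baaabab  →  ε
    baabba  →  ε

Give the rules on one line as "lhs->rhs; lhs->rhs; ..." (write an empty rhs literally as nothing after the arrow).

ab->; aba->ab; ba->; bba->

  | bbbbbaab => bbbab => bb
  | aaaababb => aaaabbb => aaabb => aab => a
  | aba => ab => ε
  | babb => bb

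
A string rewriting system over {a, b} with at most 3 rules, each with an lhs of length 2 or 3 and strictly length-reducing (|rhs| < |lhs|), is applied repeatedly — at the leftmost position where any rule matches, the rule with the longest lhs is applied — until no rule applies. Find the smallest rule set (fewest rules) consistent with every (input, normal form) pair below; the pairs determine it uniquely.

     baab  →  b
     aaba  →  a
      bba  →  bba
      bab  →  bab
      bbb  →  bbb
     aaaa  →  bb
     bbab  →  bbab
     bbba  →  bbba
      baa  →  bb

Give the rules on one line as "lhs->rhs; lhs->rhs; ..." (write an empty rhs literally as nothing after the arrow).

aa->b; aab->

  | baab => b
  | aaba => a
  | bba
  | bab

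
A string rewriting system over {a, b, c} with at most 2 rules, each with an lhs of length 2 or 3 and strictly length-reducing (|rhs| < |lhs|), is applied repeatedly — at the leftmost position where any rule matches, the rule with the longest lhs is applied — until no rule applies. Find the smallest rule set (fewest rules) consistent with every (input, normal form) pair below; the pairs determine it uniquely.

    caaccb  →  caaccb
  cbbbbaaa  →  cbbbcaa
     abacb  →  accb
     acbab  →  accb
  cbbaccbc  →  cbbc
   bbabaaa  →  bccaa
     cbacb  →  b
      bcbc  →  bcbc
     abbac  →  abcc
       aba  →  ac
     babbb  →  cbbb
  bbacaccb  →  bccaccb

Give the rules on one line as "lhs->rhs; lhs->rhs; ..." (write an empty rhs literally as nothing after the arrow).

  | caaccb
  | cbbbbaaa => cbbbcaa
  | abacb => accb
  | acbab => accb

ba->c; ccc->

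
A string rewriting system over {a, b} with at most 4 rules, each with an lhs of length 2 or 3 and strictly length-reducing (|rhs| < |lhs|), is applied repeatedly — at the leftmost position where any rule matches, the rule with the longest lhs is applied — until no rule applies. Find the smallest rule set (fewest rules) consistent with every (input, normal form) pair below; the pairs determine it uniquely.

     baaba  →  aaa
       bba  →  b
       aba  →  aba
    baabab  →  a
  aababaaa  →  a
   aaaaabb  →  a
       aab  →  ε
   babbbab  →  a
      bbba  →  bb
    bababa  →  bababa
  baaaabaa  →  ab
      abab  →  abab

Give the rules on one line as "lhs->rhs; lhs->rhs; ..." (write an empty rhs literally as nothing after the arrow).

aab->; abb->aa; baa->ab; bba->b

  | baaba => abba => aaa
  | bba => b
  | aba
  | baabab => abbab => aaab => a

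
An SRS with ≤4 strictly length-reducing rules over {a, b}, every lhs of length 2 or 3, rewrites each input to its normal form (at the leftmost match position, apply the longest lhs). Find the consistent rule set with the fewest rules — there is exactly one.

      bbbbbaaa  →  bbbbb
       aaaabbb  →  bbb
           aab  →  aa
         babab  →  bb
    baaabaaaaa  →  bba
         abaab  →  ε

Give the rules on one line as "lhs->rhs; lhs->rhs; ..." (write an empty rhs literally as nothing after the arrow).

aaa->ab; aab->aa; ab->; aba->

  | bbbbbaaa => bbbbbab => bbbbb
  | aaaabbb => ababbb => bbb
  | aab => aa
  | babab => bb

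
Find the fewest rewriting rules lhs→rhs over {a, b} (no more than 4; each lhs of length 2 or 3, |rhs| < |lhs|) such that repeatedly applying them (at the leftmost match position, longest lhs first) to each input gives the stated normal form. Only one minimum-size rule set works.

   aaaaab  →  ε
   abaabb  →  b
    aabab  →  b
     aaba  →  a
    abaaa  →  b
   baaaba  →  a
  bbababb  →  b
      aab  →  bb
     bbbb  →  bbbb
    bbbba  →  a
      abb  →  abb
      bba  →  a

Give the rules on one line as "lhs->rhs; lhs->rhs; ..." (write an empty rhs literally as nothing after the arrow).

  | aaaaab => baaab => aaab => bab => ε
  | abaabb => aaabb => babb => b
  | aabab => bbab => b
  | aaba => bba => ba => a

aa->b; ba->a; bab->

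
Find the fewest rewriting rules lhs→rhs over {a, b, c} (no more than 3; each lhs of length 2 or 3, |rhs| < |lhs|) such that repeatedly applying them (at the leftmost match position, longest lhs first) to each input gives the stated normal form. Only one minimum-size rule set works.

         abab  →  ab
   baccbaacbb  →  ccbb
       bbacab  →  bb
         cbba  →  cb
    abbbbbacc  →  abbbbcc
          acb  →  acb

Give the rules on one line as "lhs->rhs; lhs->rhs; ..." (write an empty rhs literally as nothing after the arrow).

  | abab => ab
  | baccbaacbb => ccbaacbb => ccacbb => ccbb
  | bbacab => bcab => bb
  | cbba => cb

ba->; ca->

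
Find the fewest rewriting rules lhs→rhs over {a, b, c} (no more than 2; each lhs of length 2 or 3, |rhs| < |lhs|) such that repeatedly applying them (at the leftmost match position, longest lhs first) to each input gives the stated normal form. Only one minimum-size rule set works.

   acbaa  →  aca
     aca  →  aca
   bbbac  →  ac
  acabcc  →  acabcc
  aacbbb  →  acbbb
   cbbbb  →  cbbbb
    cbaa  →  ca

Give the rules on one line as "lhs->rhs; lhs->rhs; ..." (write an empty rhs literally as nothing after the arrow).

aa->a; ba->a

  | acbaa => acaa => aca
  | aca
  | bbbac => bbac => bac => ac
  | acabcc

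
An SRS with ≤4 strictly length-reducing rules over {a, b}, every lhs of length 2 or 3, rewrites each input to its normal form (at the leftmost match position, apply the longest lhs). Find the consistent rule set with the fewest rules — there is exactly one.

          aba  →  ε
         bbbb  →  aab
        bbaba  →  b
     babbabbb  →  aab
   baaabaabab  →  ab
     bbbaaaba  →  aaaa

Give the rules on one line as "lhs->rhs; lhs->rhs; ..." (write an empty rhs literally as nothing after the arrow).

  | aba => ε
  | bbbb => aab
  | bbaba => bba => b
  | babbabbb => bbabbb => bbbb => aab

aba->; ba->; bbb->aa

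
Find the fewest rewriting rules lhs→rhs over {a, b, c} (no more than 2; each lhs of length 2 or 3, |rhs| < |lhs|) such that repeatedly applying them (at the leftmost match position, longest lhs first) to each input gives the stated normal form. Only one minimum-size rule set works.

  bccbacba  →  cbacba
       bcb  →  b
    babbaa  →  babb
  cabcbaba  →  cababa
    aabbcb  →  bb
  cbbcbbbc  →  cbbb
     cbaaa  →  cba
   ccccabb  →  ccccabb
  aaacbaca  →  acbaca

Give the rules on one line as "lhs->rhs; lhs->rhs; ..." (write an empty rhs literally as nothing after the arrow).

aa->; bc->

  | bccbacba => cbacba
  | bcb => b
  | babbaa => babb
  | cabcbaba => cababa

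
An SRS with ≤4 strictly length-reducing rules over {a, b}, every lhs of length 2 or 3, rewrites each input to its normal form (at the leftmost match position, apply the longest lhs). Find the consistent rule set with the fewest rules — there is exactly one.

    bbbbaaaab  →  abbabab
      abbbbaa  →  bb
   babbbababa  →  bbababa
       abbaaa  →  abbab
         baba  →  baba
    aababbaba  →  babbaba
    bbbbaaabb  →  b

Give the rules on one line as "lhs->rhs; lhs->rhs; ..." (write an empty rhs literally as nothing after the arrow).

  | bbbbaaaab => abbaaaab => abbabab
  | abbbbaa => aabbaa => bbaa => bb
  | babbbababa => baabababa => bbababa
  | abbaaa => abbab

aa->; aaa->ab; bbb->ab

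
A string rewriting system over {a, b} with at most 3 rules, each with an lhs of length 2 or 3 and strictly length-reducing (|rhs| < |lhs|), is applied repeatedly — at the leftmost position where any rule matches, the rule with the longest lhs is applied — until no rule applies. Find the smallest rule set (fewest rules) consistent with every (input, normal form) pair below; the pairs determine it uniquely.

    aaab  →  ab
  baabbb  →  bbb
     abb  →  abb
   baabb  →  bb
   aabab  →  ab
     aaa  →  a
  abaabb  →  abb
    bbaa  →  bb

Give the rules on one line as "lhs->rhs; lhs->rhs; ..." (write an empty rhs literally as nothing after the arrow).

  | aaab => ab
  | baabbb => bbb
  | abb
  | baabb => bb

aa->; aab->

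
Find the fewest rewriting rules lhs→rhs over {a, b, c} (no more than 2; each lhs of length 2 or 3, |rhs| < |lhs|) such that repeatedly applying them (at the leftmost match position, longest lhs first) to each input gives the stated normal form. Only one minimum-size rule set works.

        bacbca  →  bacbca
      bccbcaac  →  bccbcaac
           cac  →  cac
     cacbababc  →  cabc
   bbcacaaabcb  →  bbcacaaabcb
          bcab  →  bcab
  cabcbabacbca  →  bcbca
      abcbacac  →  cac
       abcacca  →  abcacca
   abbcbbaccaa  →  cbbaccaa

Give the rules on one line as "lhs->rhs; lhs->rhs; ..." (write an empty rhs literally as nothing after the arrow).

  | bacbca
  | bccbcaac
  | cac
  | cacbababc => cabbabc => cabc

abb->; cba->b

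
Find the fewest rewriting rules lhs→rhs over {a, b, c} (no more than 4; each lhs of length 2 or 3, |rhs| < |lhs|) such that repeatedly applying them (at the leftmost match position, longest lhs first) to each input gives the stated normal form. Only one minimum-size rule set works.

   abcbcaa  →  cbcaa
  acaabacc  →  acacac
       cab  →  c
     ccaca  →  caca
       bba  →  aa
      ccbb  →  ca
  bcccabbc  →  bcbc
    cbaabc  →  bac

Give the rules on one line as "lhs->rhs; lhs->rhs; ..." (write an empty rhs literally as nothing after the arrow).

  | abcbcaa => ccbcaa => cbcaa
  | acaabacc => acacacc => acacac
  | cab => cc => c
  | ccaca => caca

ab->c; bb->a; cba->ba; cc->c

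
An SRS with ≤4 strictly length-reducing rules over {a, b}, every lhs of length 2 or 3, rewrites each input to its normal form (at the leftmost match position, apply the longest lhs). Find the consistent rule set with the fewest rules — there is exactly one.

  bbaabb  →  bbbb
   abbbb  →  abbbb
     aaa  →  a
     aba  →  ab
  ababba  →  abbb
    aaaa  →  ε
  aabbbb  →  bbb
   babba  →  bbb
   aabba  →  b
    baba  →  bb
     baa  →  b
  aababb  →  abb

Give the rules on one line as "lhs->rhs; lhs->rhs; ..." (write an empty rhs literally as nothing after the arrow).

  | bbaabb => bbabb => bbbb
  | abbbb
  | aaa => a
  | aba => ab

aa->; aab->; ba->b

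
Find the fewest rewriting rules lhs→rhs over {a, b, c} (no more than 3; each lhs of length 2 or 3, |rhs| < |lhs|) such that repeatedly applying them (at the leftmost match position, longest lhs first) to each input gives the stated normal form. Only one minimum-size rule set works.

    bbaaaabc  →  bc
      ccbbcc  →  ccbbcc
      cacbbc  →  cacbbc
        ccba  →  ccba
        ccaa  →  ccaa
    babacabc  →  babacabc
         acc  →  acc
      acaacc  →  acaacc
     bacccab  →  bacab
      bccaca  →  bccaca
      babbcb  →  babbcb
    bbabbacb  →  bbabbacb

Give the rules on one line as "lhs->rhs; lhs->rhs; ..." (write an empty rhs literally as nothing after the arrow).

baa->; ccc->c

  | bbaaaabc => baabc => bc
  | ccbbcc
  | cacbbc
  | ccba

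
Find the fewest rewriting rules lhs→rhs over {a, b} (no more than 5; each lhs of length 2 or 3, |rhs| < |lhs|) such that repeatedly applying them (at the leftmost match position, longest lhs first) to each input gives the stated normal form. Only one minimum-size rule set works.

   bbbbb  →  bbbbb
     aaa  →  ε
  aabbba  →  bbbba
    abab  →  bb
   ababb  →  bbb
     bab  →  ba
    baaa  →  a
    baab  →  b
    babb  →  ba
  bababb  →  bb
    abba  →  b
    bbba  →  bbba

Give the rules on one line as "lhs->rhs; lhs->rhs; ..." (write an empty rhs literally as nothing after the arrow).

aa->b; aaa->; ab->a; baa->

  | bbbbb
  | aaa => ε
  | aabbba => bbbba
  | abab => aab => bb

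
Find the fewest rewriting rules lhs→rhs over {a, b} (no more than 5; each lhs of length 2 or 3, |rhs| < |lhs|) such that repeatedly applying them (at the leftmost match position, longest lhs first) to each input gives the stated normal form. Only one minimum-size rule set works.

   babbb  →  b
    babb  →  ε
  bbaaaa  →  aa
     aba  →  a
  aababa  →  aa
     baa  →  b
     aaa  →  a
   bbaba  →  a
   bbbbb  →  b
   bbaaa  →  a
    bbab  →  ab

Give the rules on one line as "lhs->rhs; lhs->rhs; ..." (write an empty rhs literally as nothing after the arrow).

  | babbb => bbb => b
  | babb => bb => ε
  | bbaaaa => aaaa => aa
  | aba => a

aaa->a; ba->; baa->b; bb->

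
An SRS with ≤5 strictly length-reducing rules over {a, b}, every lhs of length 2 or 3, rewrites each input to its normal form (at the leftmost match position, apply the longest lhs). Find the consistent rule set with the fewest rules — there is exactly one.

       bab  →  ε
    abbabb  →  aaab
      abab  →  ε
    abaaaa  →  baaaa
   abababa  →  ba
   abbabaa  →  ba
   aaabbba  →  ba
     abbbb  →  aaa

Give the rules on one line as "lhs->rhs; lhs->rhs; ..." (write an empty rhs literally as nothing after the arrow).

  | bab => ε
  | abbabb => aabbb => aaab
  | abab => bab => ε
  | abaaaa => baaaa

aba->ba; bab->; bb->a; bba->ab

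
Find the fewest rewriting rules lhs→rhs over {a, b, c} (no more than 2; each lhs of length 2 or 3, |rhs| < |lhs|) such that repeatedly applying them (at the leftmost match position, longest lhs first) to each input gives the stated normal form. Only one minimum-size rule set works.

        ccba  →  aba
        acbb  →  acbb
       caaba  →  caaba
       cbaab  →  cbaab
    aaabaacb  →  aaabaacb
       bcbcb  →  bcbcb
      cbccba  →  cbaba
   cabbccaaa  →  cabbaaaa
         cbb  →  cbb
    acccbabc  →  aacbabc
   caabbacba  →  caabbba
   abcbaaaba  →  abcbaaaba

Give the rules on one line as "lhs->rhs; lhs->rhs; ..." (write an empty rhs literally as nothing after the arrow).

  | ccba => aba
  | acbb
  | caaba
  | cbaab

bac->b; cc->a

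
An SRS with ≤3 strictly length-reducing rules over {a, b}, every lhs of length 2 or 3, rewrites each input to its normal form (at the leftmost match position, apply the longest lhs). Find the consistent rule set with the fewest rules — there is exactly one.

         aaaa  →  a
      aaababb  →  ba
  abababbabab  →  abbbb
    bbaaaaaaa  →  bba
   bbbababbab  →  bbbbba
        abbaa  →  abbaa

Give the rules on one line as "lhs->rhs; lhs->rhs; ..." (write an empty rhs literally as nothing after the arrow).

  | aaaa => a
  | aaababb => babb => bab => ba
  | abababbabab => abaabbabab => abbbabab => abbbaab => abbbb
  | bbaaaaaaa => bbaaaa => bba

aaa->; aab->b; bab->ba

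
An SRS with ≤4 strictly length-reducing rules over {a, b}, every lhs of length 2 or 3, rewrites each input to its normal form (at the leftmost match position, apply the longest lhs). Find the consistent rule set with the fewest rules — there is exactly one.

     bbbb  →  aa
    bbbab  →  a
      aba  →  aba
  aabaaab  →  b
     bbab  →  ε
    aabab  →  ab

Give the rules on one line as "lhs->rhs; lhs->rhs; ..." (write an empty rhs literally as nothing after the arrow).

aaa->; aab->; bab->; bb->a

  | bbbb => abb => aa
  | bbbab => abab => a
  | aba
  | aabaaab => aaab => b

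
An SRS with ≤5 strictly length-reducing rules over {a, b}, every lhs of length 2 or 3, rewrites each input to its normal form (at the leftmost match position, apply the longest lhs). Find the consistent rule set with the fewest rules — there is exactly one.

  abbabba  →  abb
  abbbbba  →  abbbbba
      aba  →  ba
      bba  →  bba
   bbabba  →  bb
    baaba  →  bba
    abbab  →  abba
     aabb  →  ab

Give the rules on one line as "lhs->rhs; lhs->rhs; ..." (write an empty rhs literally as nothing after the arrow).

aab->a; aba->ba; baa->b; bab->ba

  | abbabba => abbaba => abbaa => abb
  | abbbbba
  | aba => ba
  | bba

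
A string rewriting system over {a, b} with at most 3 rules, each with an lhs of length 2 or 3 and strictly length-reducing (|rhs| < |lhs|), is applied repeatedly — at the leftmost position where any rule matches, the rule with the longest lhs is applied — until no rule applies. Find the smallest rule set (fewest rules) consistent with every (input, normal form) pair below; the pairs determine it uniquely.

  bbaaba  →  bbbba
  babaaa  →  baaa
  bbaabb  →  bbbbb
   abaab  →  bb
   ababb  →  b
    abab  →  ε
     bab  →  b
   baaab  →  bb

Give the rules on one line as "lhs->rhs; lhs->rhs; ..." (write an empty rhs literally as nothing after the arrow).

  | bbaaba => bbbba
  | babaaa => baaa
  | bbaabb => bbbbb
  | abaab => aab => bb

aab->bb; ab->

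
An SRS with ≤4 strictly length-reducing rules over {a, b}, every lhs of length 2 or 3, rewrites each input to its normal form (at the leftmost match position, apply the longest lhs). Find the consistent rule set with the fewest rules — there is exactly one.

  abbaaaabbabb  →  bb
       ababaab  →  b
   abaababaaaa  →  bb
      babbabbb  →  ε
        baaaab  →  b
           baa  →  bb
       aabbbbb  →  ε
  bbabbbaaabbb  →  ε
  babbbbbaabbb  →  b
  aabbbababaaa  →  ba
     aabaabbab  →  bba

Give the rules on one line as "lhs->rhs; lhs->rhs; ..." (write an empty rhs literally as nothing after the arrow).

aa->b; ab->a; abb->bb; bbb->

  | abbaaaabbabb => bbaaaabbabb => bbbaabbabb => aabbabb => bbbabb => abb => bb
  | ababaab => aabaab => bbaab => bbbb => b
  | abaababaaaa => aaababaaaa => bababaaaa => baabaaaa => bbbaaaa => aaaa => baa => bb
  | babbabbb => bbbabbb => abbb => bbb => ε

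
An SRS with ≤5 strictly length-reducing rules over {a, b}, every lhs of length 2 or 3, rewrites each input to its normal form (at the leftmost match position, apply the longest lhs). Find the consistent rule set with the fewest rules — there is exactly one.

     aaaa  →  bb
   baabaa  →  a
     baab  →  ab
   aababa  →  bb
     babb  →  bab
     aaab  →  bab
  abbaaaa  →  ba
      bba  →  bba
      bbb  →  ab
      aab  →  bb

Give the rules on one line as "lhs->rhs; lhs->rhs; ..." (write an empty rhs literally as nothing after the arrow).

aa->b; aba->; abb->ab; bbb->ab

  | aaaa => baa => bb
  | baabaa => bbbaa => abaa => a
  | baab => bbb => ab
  | aababa => bbaba => bb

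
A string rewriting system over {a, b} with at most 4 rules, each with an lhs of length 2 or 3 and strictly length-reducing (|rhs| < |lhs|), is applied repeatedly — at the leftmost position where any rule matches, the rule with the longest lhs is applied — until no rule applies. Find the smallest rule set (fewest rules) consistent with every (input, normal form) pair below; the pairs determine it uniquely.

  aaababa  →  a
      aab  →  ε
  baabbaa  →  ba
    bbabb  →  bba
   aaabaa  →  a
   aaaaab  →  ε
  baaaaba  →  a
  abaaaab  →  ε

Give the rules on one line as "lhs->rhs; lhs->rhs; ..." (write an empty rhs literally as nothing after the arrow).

aa->a; ab->; baa->ab; bab->ba

  | aaababa => aababa => ababa => aba => a
  | aab => ab => ε
  | baabbaa => abbbaa => bbaa => bab => ba
  | bbabb => bbab => bba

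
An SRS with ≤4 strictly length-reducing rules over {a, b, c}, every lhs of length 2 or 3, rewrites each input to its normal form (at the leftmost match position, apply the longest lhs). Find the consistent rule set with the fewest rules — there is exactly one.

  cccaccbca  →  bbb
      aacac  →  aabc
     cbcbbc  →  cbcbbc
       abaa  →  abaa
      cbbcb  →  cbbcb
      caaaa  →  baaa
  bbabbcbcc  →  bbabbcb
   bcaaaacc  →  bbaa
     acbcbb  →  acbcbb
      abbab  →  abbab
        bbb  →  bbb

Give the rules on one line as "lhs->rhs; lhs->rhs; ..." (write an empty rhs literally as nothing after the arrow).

  | cccaccbca => caccbca => bccbca => bbca => bbb
  | aacac => aabc
  | cbcbbc
  | abaa

acc->; ca->b; cc->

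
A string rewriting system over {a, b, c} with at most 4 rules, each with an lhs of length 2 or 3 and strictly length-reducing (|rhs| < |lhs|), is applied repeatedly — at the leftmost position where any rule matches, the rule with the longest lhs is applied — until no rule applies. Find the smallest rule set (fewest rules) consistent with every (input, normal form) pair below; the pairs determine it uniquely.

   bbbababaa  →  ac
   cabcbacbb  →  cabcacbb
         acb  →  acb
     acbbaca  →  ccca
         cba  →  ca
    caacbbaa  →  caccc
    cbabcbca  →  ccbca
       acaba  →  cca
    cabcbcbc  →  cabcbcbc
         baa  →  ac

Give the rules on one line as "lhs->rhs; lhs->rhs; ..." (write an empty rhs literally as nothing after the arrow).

  | bbbababaa => bbabaa => baa => ac
  | cabcbacbb => cabcacbb
  | acb
  | acbbaca => acbaca => acaca => ccca

aca->cc; ba->a; baa->ac; bab->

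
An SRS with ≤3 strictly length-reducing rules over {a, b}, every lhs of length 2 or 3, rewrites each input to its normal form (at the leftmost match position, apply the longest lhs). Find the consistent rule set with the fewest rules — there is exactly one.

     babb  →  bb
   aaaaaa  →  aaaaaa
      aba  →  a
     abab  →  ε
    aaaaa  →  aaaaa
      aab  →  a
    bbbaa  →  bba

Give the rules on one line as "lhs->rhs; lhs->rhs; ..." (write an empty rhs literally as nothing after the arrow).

ab->; baa->a

  | babb => bb
  | aaaaaa
  | aba => a
  | abab => ab => ε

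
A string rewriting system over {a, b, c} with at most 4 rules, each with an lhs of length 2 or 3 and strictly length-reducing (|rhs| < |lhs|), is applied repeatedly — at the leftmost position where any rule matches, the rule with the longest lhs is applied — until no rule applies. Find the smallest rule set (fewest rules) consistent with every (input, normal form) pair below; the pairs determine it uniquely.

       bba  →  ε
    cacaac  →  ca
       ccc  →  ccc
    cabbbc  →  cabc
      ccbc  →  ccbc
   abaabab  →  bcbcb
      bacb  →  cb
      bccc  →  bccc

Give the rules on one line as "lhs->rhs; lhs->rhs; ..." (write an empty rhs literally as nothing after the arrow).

  | bba => ba => ε
  | cacaac => caac => ca
  | ccc
  | cabbbc => cabbc => cabc

aba->bc; ac->; ba->; bb->b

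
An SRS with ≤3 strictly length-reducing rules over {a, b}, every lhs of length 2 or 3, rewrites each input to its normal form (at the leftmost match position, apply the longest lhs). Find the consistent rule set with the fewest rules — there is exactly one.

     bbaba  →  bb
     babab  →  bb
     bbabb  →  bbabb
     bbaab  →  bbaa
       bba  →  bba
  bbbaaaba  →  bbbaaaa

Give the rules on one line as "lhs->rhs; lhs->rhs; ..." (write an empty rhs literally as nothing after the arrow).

aab->aa; aba->

  | bbaba => bb
  | babab => bb
  | bbabb
  | bbaab => bbaa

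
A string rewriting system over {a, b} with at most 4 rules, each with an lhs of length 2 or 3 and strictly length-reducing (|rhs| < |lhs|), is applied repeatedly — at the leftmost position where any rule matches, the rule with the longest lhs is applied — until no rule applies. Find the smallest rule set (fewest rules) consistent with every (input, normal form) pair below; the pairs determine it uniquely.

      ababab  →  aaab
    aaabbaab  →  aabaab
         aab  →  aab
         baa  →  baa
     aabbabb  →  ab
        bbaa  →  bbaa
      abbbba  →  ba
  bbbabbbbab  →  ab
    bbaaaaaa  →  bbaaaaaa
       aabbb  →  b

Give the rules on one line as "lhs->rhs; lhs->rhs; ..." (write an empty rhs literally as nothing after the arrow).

abb->b; bab->ab; bbb->b

  | ababab => aabab => aaab
  | aaabbaab => aabaab
  | aab
  | baa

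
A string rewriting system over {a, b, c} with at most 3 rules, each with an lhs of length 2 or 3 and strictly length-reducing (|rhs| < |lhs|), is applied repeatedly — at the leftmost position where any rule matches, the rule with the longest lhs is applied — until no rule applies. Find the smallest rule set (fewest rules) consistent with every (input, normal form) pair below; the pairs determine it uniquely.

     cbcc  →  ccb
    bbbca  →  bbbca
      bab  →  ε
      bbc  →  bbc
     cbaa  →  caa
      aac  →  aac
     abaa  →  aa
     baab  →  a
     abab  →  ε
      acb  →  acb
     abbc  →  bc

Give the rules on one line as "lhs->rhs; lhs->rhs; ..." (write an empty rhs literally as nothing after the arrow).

ab->; ba->a; bcc->cb

  | cbcc => ccb
  | bbbca
  | bab => ab => ε
  | bbc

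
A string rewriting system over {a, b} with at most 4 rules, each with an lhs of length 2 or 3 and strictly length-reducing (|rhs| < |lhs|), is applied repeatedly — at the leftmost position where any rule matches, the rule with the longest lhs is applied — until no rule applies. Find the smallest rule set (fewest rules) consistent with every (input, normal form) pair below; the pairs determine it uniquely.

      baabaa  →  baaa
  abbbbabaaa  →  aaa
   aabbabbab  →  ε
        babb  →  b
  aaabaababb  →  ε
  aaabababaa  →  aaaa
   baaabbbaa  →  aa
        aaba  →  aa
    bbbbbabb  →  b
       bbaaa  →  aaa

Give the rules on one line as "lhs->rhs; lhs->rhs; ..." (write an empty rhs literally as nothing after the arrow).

  | baabaa => baaa
  | abbbbabaaa => bbbbabaaa => bbabaaa => abaaa => aaa
  | aabbabbab => abbabbab => bbabbab => abbab => bbab => ab => ε
  | babb => bbb => b

ab->; abb->bb; bb->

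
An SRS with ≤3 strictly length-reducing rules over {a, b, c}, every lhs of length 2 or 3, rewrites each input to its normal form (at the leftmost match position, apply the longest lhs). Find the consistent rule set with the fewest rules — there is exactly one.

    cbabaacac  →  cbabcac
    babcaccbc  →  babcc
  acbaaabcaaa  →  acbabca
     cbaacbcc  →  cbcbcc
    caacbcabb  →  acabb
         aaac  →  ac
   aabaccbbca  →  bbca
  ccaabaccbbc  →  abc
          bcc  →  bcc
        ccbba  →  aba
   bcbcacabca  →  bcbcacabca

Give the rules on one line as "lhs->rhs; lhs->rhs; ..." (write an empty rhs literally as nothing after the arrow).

aa->; ccb->a

  | cbabaacac => cbabcac
  | babcaccbc => babcaac => babcc
  | acbaaabcaaa => acbabcaaa => acbabca
  | cbaacbcc => cbcbcc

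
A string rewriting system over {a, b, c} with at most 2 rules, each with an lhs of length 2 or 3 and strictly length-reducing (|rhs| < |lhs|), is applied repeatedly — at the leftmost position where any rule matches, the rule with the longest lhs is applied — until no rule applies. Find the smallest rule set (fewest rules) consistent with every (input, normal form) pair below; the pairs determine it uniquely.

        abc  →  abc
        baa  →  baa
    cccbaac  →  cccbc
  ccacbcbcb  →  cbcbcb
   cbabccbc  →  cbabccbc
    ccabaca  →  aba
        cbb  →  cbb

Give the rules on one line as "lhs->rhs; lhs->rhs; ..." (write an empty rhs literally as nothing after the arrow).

  | abc
  | baa
  | cccbaac => cccbac => cccbc
  | ccacbcbcb => cacbcbcb => acbcbcb => cbcbcb

ac->c; ca->a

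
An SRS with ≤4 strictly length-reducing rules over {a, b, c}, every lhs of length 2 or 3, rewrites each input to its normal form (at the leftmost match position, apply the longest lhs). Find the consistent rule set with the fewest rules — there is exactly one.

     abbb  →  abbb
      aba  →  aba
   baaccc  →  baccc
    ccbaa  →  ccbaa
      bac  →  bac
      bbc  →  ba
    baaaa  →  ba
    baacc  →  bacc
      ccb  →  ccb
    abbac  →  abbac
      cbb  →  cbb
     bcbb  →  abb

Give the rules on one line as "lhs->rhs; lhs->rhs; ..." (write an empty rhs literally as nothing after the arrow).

  | abbb
  | aba
  | baaccc => baccc
  | ccbaa

aaa->; aac->ac; bc->a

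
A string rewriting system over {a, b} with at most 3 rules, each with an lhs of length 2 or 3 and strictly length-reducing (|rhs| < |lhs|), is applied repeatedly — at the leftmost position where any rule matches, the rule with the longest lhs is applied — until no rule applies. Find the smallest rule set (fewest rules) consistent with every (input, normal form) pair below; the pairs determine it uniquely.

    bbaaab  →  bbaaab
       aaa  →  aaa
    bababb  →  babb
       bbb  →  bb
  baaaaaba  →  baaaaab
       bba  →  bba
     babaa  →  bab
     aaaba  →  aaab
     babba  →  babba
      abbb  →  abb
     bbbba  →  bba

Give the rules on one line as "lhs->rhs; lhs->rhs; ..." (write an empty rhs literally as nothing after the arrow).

  | bbaaab
  | aaa
  | bababb => babbb => babb
  | bbb => bb

aba->ab; bbb->bb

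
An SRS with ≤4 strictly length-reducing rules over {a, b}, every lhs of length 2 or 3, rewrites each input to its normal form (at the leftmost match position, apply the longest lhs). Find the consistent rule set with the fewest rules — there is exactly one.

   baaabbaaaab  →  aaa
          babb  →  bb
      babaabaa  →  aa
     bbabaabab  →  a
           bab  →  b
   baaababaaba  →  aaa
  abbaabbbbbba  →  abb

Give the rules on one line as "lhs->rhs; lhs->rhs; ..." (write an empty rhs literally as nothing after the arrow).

  | baaabbaaaab => aabbaaaab => abaaaab => aaaab => aaa
  | babb => bb
  | babaabaa => baabaa => abaa => aa
  | bbabaabab => abbaabab => aababab => aabab => aab => a

aab->a; ba->; bba->ab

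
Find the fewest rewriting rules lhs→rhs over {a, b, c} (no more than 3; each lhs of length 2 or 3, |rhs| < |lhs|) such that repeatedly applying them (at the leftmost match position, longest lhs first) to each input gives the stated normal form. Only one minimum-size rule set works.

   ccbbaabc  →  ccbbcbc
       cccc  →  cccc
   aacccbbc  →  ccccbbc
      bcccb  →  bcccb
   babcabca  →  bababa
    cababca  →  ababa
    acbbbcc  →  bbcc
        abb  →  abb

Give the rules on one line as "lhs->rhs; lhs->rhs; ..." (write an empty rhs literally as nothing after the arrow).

aa->c; acb->; ca->a

  | ccbbaabc => ccbbcbc
  | cccc
  | aacccbbc => ccccbbc
  | bcccb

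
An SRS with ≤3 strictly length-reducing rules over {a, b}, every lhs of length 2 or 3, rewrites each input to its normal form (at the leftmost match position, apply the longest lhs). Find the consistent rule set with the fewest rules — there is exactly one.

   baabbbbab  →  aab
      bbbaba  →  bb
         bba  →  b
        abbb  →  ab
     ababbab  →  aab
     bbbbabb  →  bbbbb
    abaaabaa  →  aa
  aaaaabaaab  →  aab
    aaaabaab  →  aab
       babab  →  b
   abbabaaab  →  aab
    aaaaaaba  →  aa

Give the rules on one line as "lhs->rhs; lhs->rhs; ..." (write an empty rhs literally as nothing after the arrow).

aaa->aa; abb->a; ba->

  | baabbbbab => abbbbab => abbab => aab
  | bbbaba => bbba => bb
  | bba => b
  | abbb => ab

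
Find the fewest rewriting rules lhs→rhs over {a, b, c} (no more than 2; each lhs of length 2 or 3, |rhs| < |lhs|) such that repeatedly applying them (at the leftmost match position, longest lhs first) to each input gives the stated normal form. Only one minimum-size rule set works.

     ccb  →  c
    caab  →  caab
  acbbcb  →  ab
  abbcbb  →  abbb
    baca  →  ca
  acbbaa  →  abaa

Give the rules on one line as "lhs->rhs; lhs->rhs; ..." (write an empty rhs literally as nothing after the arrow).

bac->c; cb->

  | ccb => c
  | caab
  | acbbcb => abcb => ab
  | abbcbb => abbb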